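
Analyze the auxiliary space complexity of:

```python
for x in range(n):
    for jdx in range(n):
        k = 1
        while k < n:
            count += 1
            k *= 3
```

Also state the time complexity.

Space complexity: O(1).
Only a constant amount of auxiliary storage is used; nothing grows with n.
Time complexity: O(n^2 log n).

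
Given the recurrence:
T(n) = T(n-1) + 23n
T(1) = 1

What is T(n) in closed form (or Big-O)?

Unrolling: T(n) = 1 + 23*(2 + 3 + ... + n) = 1 + 23*(n(n+1)/2 - 1) = O(n^2).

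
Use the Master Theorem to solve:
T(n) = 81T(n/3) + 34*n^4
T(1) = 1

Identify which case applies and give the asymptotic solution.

a=81, b=3, f(n)=34*n^4.
log_3(81) = 4, so n^(log_b(a)) = n^4.
f(n) = Theta(n^4), so Case 2 applies.
T(n) = Theta(n^4 log n).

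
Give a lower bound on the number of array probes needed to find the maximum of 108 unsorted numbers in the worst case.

Adversary: any unprobed cell could hold a value larger than everything seen so far. If fewer than 108 cells are probed, the adversary places the max in an unprobed cell. So all 108 cells must be examined; together with 108-1 comparisons this is tight.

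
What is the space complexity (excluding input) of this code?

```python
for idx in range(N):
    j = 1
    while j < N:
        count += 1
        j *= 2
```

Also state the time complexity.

Space complexity: O(1).
Only a constant amount of auxiliary storage is used; nothing grows with n.
Time complexity: O(n log n).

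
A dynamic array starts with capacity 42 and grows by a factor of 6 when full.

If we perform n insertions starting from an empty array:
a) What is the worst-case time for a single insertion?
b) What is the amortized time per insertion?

(a) Worst-case single insertion: O(n) -- when the array is full at capacity c, the resize copies all c elements, and c can be Theta(n).
(b) Resizes happen at sizes 42, 252, 1512, ... Total copy cost for n insertions: 42 + 252 + ... = O(n) (geometric series with ratio 1/6). Amortized cost per insertion: O(n)/n = O(1).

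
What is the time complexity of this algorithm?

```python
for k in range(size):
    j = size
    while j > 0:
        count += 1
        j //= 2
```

Time complexity: O(n log n).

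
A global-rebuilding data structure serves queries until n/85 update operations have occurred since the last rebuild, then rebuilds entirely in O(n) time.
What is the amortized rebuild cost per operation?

The O(n) rebuild is triggered by n/85 operations, so each contributes O(n)/(n/85) = O(85) = O(1) to the rebuild cost.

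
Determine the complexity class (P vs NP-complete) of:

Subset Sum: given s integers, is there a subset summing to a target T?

This problem is NP-complete: one of Karp's 21 NP-complete problems.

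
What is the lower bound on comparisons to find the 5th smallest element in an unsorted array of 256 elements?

Finding the 5th smallest of 256 elements requires Omega(n) comparisons. Every element must participate in at least one comparison; otherwise it could be the 5th smallest.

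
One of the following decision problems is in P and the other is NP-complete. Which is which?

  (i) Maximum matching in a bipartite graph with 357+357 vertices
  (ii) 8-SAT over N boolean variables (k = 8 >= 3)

(i) is P: Hopcroft-Karp runs in O(E sqrt(V)).
(ii) is NP-complete: 3-SAT is NP-complete (Cook-Levin); k-SAT for k>=3 reduces from 3-SAT.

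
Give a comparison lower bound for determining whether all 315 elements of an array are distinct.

In the algebraic decision-tree model, the YES region for element distinctness on 315 elements has 315! connected components (one per ordering). Ben-Or's theorem then gives a lower bound of Omega(log(n!)) = Omega(n log n).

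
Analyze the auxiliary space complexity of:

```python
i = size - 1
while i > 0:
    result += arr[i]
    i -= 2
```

Space complexity: O(1).
Only a constant amount of auxiliary storage is used; nothing grows with n.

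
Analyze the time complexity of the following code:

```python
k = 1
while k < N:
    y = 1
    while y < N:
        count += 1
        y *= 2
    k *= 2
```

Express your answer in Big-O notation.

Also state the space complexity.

Time complexity: O(log^2 n).
Space complexity: O(1).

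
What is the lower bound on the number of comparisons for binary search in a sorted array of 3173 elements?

With 3173 possible positions, we need at least ceil(log_2(3173)) = 12 comparisons. Each comparison splits the remaining candidates by at most half.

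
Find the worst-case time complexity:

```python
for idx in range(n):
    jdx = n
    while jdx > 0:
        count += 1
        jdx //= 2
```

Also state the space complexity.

Time complexity: O(n log n).
Space complexity: O(1).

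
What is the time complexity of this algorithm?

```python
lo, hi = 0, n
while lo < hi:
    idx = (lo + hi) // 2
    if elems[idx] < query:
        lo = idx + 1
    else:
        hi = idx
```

Time complexity: O(log n).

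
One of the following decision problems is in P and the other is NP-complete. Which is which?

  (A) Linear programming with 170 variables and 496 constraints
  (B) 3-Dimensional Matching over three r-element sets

(A) is P: the ellipsoid and interior-point methods run in polynomial time.
(B) is NP-complete: one of Karp's 21 NP-complete problems.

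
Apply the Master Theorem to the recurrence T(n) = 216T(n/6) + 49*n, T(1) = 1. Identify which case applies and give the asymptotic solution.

a=216, b=6, f(n)=49*n.
log_6(216) = 3 > 1.
Since f(n) = O(n^1) is polynomially smaller than n^3, Case 1 applies.
T(n) = Theta(n^3).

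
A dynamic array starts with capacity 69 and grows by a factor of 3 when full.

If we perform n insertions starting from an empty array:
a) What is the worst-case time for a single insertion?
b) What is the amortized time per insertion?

(a) Worst-case single insertion: O(n) -- when the array is full at capacity c, the resize copies all c elements, and c can be Theta(n).
(b) Resizes happen at sizes 69, 207, 621, ... Total copy cost for n insertions: 69 + 207 + ... = O(n) (geometric series with ratio 1/3). Amortized cost per insertion: O(n)/n = O(1).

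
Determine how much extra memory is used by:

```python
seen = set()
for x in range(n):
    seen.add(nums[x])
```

Space complexity: O(n).
Auxiliary storage grows linearly with the input size n in the worst case.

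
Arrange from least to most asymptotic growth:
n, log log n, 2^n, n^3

Ordered by growth rate: log log n < n < n^3 < 2^n.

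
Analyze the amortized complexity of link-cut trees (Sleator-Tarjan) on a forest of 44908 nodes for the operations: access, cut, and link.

Link-cut trees represent the forest using splay trees over preferred paths. With potential Phi = sum over nodes of log(size of virtual subtree), each access on 44908 nodes is O(log 44908) = O(log n) amortized by the splay-tree access lemma. Cut and link are O(1) plus one access.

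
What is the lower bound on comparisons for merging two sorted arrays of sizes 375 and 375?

Adversary argument: with sizes 375 and 375 (differing by at most 1), interleave the two arrays so that every consecutive pair in the output comes from different inputs. Then each of the 749 adjacent output pairs must be directly compared, or the algorithm cannot determine their relative order. So 749 comparisons are necessary; standard merge achieves this.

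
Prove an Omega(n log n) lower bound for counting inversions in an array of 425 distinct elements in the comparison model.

Decision-tree argument: at any leaf, the comparisons made (with transitivity) must totally order all 425 elements -- otherwise some pair (i,j) is unordered, and an adversary can present two inputs agreeing on every comparison made but with that pair flipped, changing the inversion count by 1, so the leaf's output is wrong on one of them. Hence the tree has >= 425! leaves and height >= log_2(425!) = Omega(n log n). Modified merge sort achieves O(n log n).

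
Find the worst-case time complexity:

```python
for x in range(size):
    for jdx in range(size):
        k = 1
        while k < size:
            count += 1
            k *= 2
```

Time complexity: O(n^2 log n).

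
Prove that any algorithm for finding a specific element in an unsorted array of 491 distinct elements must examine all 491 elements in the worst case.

Adversary argument: if the algorithm examines fewer than 491 elements, the adversary places the target in an unexamined position. The algorithm cannot distinguish 'not present' from 'in unexamined position'.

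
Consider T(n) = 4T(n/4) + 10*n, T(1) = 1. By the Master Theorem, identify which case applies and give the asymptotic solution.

a=4, b=4, f(n)=10*n.
log_4(4) = 1, so n^(log_b(a)) = n.
f(n) = Theta(n), so Case 2 applies.
T(n) = Theta(n log n).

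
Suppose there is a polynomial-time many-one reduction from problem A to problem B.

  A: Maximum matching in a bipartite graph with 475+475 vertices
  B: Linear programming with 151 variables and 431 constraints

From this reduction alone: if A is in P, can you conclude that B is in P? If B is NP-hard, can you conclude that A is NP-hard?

A poly-time reduction A <=_p B transfers tractability DOWN (B easy => A easy) and hardness UP (A hard => B hard), not the reverse.
From A in P, the reduction alone does NOT give B in P: any problem in P trivially reduces to SAT, yet SAT is not known to be in P.
From B NP-hard, the reduction alone does NOT give A NP-hard: again, easy problems reduce to hard ones.
(Here in fact A is P and B is P.)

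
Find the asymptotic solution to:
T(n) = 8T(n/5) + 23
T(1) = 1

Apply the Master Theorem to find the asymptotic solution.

a=8, b=5, f(n)=23. log_5(8) = 1.292. Case 1 of Master Theorem: T(n) = O(n^1.292).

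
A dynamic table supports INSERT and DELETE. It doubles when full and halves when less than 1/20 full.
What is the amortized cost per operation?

Using potential function Phi = |2*num_items - table_size| when load > 1/2, and Phi = table_size/2 - num_items otherwise. The gap of 1/20 vs 1/2 for shrinking prevents thrashing. Both insert and delete have O(1) amortized cost.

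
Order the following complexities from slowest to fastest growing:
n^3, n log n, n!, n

Ordered by growth rate: n < n log n < n^3 < n!.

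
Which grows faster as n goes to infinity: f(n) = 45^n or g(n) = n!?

g(n) = n! grows faster: n!/45^n -> infinity by Stirling.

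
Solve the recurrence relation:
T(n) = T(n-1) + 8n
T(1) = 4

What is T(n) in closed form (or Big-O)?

Unrolling: T(n) = 4 + 8*(2 + 3 + ... + n) = 4 + 8*(n(n+1)/2 - 1) = O(n^2).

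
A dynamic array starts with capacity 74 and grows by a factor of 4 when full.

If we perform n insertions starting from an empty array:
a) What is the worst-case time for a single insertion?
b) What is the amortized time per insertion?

(a) Worst-case single insertion: O(n) -- when the array is full at capacity c, the resize copies all c elements, and c can be Theta(n).
(b) Resizes happen at sizes 74, 296, 1184, ... Total copy cost for n insertions: 74 + 296 + ... = O(n) (geometric series with ratio 1/4). Amortized cost per insertion: O(n)/n = O(1).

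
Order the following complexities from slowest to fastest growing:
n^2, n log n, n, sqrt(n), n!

Ordered by growth rate: sqrt(n) < n < n log n < n^2 < n!.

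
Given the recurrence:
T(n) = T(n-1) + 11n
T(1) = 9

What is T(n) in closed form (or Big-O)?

Unrolling: T(n) = 9 + 11*(2 + 3 + ... + n) = 9 + 11*(n(n+1)/2 - 1) = O(n^2).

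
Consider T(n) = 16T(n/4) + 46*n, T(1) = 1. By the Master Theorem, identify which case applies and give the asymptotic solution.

a=16, b=4, f(n)=46*n.
log_4(16) = 2 > 1.
Since f(n) = O(n^1) is polynomially smaller than n^2, Case 1 applies.
T(n) = Theta(n^2).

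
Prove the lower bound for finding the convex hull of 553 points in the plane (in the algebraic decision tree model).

Reduction from sorting: given 553 numbers x_1,...,x_{553}, map x_i to the point (x_i, x_i^2) on the parabola y = x^2. All points are on the convex hull, and walking the hull gives them in sorted x-order. Since sorting requires Omega(n log n), so does planar convex hull.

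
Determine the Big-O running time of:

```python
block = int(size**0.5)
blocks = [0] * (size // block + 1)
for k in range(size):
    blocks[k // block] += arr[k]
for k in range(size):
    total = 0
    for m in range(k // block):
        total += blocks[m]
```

Time complexity: O(n * sqrt(n)).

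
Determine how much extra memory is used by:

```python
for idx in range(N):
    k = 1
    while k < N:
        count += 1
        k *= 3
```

Space complexity: O(1).
Only a constant amount of auxiliary storage is used; nothing grows with n.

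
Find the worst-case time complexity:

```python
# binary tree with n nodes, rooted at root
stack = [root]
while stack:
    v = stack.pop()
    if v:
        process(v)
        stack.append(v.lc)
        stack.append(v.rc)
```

Time complexity: O(n).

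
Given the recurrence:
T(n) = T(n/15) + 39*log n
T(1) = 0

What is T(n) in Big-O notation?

Each of the log_15(n) levels adds O(log n). T(n) = O(log^2 n).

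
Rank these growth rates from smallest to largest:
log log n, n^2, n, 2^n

Ordered by growth rate: log log n < n < n^2 < 2^n.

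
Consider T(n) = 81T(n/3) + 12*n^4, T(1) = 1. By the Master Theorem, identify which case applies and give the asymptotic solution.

a=81, b=3, f(n)=12*n^4.
log_3(81) = 4, so n^(log_b(a)) = n^4.
f(n) = Theta(n^4), so Case 2 applies.
T(n) = Theta(n^4 log n).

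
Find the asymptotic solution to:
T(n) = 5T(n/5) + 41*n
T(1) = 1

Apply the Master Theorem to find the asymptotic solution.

a=5, b=5, f(n)=41*n. log_5(5) = 1. Case 2: T(n) = O(n log n).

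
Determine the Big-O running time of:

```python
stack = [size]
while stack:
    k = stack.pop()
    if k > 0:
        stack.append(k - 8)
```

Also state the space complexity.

Time complexity: O(n).
Space complexity: O(1).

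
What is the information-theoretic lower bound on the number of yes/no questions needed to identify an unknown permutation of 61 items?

There are 61! = 507580213877224798800856812176625227226004528988036003099405939480985600000000000000 permutations. Each yes/no question gives at most 1 bit, so at least ceil(log_2(507580213877224798800856812176625227226004528988036003099405939480985600000000000000)) = 279 questions are needed.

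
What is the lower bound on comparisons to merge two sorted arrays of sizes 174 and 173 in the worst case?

Adversary: with |174 - 173| <= 1 the inputs can be fully interleaved so that every adjacent pair in the merged output comes from different arrays. Then each of the 346 adjacent pairs must be directly compared, or the algorithm cannot determine their relative order. Standard merge meets this bound.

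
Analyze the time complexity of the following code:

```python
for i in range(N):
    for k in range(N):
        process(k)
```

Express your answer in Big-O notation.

Time complexity: O(n^2).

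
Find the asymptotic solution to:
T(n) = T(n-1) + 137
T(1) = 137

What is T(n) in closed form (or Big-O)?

Unrolling: T(n) = T(n-1) + 137 = T(n-2) + 2*137 = ... = T(1) + (n-1)*137 = 137 + (n-1)*137 = 137n.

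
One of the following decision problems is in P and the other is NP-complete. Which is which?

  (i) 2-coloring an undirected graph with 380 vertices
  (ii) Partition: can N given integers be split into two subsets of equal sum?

(i) is P: 2-coloring is bipartiteness testing via BFS, O(V+E).
(ii) is NP-complete: Subset Sum reduces to it (one of Karp's 21 NP-complete problems).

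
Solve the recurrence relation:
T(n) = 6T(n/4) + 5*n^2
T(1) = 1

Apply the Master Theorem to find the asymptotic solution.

a=6, b=4, f(n)=5*n^2. log_4(6) = 1.292 < 2. Case 3: T(n) = O(n^2).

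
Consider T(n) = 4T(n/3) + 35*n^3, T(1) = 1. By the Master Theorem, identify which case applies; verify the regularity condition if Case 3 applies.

a=4, b=3, f(n)=35*n^3.
log_3(4) = 1.262 < 3.
f(n) = Omega(n^(1.262+epsilon)) for some epsilon > 0, so Case 3 is the candidate.
Regularity: a*f(n/b) = 4*35*(n/3)^3 = (4/27)*35*n^3 <= c*f(n) with c = 4/27 < 1. Satisfied.
Case 3: T(n) = Theta(n^3).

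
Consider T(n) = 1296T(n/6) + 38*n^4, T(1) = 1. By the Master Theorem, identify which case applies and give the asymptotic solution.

a=1296, b=6, f(n)=38*n^4.
log_6(1296) = 4, so n^(log_b(a)) = n^4.
f(n) = Theta(n^4), so Case 2 applies.
T(n) = Theta(n^4 log n).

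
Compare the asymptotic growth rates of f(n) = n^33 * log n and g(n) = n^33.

f(n) = n^33 * log n grows faster: extra log n factor -> infinity.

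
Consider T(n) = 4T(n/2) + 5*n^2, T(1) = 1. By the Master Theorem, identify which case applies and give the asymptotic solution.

a=4, b=2, f(n)=5*n^2.
log_2(4) = 2, so n^(log_b(a)) = n^2.
f(n) = Theta(n^2), so Case 2 applies.
T(n) = Theta(n^2 log n).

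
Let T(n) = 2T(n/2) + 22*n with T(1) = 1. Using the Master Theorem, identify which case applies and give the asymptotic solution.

a=2, b=2, f(n)=22*n.
log_2(2) = 1, so n^(log_b(a)) = n.
f(n) = Theta(n), so Case 2 applies.
T(n) = Theta(n log n).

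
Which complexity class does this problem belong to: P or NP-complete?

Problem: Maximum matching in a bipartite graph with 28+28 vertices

This problem is in P: Hopcroft-Karp runs in O(E sqrt(V)).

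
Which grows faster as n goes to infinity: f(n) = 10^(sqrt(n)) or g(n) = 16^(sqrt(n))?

g(n) = 16^(sqrt(n)) grows faster: ratio is (16/10)^(sqrt(n)) -> infinity since 16/10 > 1.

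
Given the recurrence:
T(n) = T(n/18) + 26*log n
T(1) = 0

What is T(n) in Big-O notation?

Each of the log_18(n) levels adds O(log n). T(n) = O(log^2 n).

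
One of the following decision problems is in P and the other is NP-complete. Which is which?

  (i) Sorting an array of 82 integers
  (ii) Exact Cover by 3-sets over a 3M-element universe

(i) is P: merge sort runs in O(n log n).
(ii) is NP-complete: one of Karp's 21 NP-complete problems.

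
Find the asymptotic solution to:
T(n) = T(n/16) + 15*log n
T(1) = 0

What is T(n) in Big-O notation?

Each of the log_16(n) levels adds O(log n). T(n) = O(log^2 n).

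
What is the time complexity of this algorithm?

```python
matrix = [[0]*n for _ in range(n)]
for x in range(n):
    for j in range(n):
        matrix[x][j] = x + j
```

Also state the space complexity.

Time complexity: O(n^2).
Space complexity: O(n^2).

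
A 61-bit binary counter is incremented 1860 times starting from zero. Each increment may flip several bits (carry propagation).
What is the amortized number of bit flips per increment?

Bit i flips on every 2^i-th increment, so over 1860 increments bit i flips floor(1860/2^i) times. Summing over i: total flips < 2 * 1860. Amortized: < 2 = O(1) per increment.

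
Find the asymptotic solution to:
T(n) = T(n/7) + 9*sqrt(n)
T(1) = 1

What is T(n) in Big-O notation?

Each level contributes sqrt(n/7^k). Geometric series with ratio 1/sqrt(7) < 1 sums to O(sqrt(n)).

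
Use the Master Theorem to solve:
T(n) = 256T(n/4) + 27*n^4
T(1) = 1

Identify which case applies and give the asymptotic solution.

a=256, b=4, f(n)=27*n^4.
log_4(256) = 4, so n^(log_b(a)) = n^4.
f(n) = Theta(n^4), so Case 2 applies.
T(n) = Theta(n^4 log n).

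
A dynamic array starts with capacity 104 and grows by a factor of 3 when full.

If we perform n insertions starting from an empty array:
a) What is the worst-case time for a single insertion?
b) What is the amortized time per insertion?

(a) Worst-case single insertion: O(n) -- when the array is full at capacity c, the resize copies all c elements, and c can be Theta(n).
(b) Resizes happen at sizes 104, 312, 936, ... Total copy cost for n insertions: 104 + 312 + ... = O(n) (geometric series with ratio 1/3). Amortized cost per insertion: O(n)/n = O(1).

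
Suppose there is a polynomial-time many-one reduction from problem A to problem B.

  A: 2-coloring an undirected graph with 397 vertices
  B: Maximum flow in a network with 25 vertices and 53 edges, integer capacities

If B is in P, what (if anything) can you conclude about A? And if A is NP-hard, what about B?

A poly-time reduction A <=_p B means any A-instance can be transformed to a B-instance in poly time.
If B is in P: compose the reduction with B's poly-time algorithm to solve A in poly time, so A is in P.
If A is NP-hard: every NP problem reduces to A, which reduces to B; composing reductions, every NP problem reduces to B, so B is NP-hard.
(Here in fact A is P and B is P.)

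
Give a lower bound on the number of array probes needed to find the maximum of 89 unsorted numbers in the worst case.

Adversary: any unprobed cell could hold a value larger than everything seen so far. If fewer than 89 cells are probed, the adversary places the max in an unprobed cell. So all 89 cells must be examined; together with 89-1 comparisons this is tight.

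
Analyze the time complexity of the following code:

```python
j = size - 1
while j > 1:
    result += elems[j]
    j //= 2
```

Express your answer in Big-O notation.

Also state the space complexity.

Time complexity: O(log n).
Space complexity: O(1).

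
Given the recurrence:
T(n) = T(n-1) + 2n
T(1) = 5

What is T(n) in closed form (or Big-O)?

Unrolling: T(n) = 5 + 2*(2 + 3 + ... + n) = 5 + 2*(n(n+1)/2 - 1) = O(n^2).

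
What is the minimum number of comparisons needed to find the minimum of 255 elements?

Finding the minimum requires 254 comparisons, identical reasoning to finding the maximum. Each comparison eliminates one candidate.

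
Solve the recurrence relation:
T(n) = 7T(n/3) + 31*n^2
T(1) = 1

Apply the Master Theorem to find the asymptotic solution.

a=7, b=3, f(n)=31*n^2. log_3(7) = 1.771 < 2. Case 3: T(n) = O(n^2).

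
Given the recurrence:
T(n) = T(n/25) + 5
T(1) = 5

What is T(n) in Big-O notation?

Each step divides n by 25 and adds 5. After log_25(n) steps, T(n) = O(log n).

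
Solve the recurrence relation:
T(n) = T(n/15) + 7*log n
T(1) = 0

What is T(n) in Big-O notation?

Each of the log_15(n) levels adds O(log n). T(n) = O(log^2 n).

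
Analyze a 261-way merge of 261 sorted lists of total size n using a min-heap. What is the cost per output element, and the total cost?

Maintain a min-heap of size 261 holding the current head of each list. Each output step does one extract-min (O(log 261)) and one insert of that list's next element (O(log 261)). Each of the n elements passes through the heap exactly once, so the total cost is O(n log 261), i.e. O(log 261) per output element.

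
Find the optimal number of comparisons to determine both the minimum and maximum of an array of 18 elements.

Naive approach: 34 comparisons (17 for max + 17 for min).
Optimal: Compare elements in pairs first (floor(n/2) = 9 comparisons), then find max among winners and min among losers (8 comparisons each).
Total: ceil(3n/2) - 2 = 25 comparisons. An adversary argument shows this is also a lower bound.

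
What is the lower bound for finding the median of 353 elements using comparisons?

To find the median of 353 elements, every element must be compared at least once, so the lower bound is Omega(n). The BFPRT algorithm achieves O(n), making this tight.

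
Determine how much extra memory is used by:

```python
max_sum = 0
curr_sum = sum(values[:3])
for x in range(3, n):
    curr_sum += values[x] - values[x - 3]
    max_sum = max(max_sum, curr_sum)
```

Space complexity: O(1).
Only a constant amount of auxiliary storage is used; nothing grows with n.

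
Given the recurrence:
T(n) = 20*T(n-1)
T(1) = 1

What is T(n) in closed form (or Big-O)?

Each step multiplies by 20. T(n) = T(1)*20^(n-1) = 20^(n-1).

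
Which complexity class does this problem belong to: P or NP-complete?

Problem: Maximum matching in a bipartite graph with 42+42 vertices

This problem is in P: Hopcroft-Karp runs in O(E sqrt(V)).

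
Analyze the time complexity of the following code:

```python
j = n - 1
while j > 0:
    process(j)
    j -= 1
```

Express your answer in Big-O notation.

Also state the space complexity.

Time complexity: O(n).
Space complexity: O(1).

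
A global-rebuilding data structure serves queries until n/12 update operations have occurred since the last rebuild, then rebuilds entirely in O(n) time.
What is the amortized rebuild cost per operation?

The O(n) rebuild is triggered by n/12 operations, so each contributes O(n)/(n/12) = O(12) = O(1) to the rebuild cost.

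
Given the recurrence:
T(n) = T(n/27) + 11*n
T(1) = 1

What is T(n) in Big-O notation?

Geometric series: 11*n*(1 + 1/27 + 1/27^2 + ...) = O(n). T(n) = O(n).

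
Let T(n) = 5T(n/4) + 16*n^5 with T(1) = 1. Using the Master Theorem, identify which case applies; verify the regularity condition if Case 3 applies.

a=5, b=4, f(n)=16*n^5.
log_4(5) = 1.161 < 5.
f(n) = Omega(n^(1.161+epsilon)) for some epsilon > 0, so Case 3 is the candidate.
Regularity: a*f(n/b) = 5*16*(n/4)^5 = (5/1024)*16*n^5 <= c*f(n) with c = 5/1024 < 1. Satisfied.
Case 3: T(n) = Theta(n^5).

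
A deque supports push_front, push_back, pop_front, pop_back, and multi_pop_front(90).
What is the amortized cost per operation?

Assign 2 credits to each push operation. A pop uses 1 saved credit. multi_pop_front(90) uses up to 90 saved credits from previous pushes. Credits never go negative. Amortized cost is O(1).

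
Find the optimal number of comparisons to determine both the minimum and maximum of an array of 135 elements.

Naive approach: 268 comparisons (134 for max + 134 for min).
Optimal: Compare elements in pairs first (floor(n/2) = 67 comparisons), then find max among winners and min among losers (67 comparisons each).
Total: ceil(3n/2) - 2 = 201 comparisons. An adversary argument shows this is also a lower bound.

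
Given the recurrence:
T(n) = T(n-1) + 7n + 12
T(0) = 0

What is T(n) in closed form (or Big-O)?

Dominant term in sum is 7*sum(i, i=1..n) = 7*n*(n+1)/2 = O(n^2).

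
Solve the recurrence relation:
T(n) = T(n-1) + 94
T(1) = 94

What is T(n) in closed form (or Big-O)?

Unrolling: T(n) = T(n-1) + 94 = T(n-2) + 2*94 = ... = T(1) + (n-1)*94 = 94 + (n-1)*94 = 94n.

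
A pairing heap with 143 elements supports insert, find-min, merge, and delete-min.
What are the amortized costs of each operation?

Pairing heaps are self-adjusting heap-ordered trees. Insert and merge link two roots: O(1). Find-min reads the root: O(1). Delete-min removes the root, then pairs children in two passes; amortized cost is O(log 143) = O(log n).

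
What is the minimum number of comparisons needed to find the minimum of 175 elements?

Finding the minimum requires 174 comparisons, identical reasoning to finding the maximum. Each comparison eliminates one candidate.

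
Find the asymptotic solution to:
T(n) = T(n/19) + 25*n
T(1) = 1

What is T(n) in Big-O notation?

Geometric series: 25*n*(1 + 1/19 + 1/19^2 + ...) = O(n). T(n) = O(n).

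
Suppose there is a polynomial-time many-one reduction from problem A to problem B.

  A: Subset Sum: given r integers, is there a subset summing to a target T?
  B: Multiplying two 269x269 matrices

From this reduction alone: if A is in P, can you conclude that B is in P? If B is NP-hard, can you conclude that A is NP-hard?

A poly-time reduction A <=_p B transfers tractability DOWN (B easy => A easy) and hardness UP (A hard => B hard), not the reverse.
From A in P, the reduction alone does NOT give B in P: any problem in P trivially reduces to SAT, yet SAT is not known to be in P.
From B NP-hard, the reduction alone does NOT give A NP-hard: again, easy problems reduce to hard ones.
(Here in fact A is NP-complete and B is in P, so no such reduction is known -- its existence would imply P = NP; the analysis concerns only what the assumed reduction would or would not let you conclude.)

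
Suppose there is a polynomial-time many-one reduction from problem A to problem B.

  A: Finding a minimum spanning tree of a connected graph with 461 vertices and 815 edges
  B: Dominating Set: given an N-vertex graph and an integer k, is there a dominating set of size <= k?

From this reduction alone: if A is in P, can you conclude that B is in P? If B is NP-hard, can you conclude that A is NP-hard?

A poly-time reduction A <=_p B transfers tractability DOWN (B easy => A easy) and hardness UP (A hard => B hard), not the reverse.
From A in P, the reduction alone does NOT give B in P: any problem in P trivially reduces to SAT, yet SAT is not known to be in P.
From B NP-hard, the reduction alone does NOT give A NP-hard: again, easy problems reduce to hard ones.
(Here in fact A is P and B is NP-complete.)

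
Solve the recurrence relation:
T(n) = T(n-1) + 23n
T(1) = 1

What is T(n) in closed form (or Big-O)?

Unrolling: T(n) = 1 + 23*(2 + 3 + ... + n) = 1 + 23*(n(n+1)/2 - 1) = O(n^2).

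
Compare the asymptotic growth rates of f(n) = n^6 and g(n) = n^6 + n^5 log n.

f(n) = n^6 and g(n) = n^6 + n^5 log n are Theta of each other: the lower-order n^5 log n term is o(n^6); both are Theta(n^6).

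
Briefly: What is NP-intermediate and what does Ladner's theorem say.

NP-intermediate problems are in NP but neither in P nor NP-complete (assuming P != NP). Ladner's theorem proves such problems exist if P != NP. Graph isomorphism and integer factoring are candidate NP-intermediate problems -- no polynomial algorithm is known, but no NP-completeness proof exists either.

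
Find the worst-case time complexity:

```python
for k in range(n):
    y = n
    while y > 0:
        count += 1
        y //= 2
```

Time complexity: O(n log n).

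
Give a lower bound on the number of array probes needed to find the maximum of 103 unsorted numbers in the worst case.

Adversary: any unprobed cell could hold a value larger than everything seen so far. If fewer than 103 cells are probed, the adversary places the max in an unprobed cell. So all 103 cells must be examined; together with 103-1 comparisons this is tight.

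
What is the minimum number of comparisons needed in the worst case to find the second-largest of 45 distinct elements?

Lower bound: finding the max needs 45-1 comparisons. By the adversary weight-doubling argument, the max must personally win >= ceil(log_2(45)) = 6 comparisons; the 2nd-largest is among those 6 losers, needing 6-1 more comparisons. Total >= 45-1 + 6-1 = 49. A balanced knockout tournament achieves this.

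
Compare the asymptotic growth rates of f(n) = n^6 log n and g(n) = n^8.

g(n) = n^8 grows faster: n^8 / (n^6 log n) = n^2/log n -> infinity.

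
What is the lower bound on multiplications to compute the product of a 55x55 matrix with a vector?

A 55x55 matrix-vector product has 55 inner products of length 55. Output depends on all 55^2 = 3025 matrix entries. At least 3025 multiplications needed.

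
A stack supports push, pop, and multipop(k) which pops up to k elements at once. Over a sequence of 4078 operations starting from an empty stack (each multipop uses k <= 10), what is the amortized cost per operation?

Each element is pushed exactly once and popped at most once (whether by pop or as part of a multipop). So the total number of individual pops over the whole sequence is at most the number of pushes, which is at most 4078. Total work <= 2 * 4078, hence O(1) amortized per operation.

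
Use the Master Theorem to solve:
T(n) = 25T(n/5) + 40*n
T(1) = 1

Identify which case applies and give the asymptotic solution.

a=25, b=5, f(n)=40*n.
log_5(25) = 2 > 1.
Since f(n) = O(n^1) is polynomially smaller than n^2, Case 1 applies.
T(n) = Theta(n^2).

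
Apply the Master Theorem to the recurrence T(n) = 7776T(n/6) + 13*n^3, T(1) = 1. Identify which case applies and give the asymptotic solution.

a=7776, b=6, f(n)=13*n^3.
log_6(7776) = 5 > 3.
Since f(n) = O(n^3) is polynomially smaller than n^5, Case 1 applies.
T(n) = Theta(n^5).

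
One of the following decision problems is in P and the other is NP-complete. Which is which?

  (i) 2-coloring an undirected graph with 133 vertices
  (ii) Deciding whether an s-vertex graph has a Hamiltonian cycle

(i) is P: 2-coloring is bipartiteness testing via BFS, O(V+E).
(ii) is NP-complete: one of Karp's 21 NP-complete problems.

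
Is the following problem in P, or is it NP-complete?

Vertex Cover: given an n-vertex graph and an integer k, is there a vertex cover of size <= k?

This problem is NP-complete: one of Karp's 21 NP-complete problems (with k part of the input; for any fixed constant k it is in P).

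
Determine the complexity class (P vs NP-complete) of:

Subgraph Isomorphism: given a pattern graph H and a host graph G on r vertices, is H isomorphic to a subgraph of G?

This problem is NP-complete: generalizes Clique and Hamiltonian Path (pattern size is part of the input).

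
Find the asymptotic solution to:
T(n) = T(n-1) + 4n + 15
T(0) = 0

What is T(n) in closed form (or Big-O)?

Dominant term in sum is 4*sum(i, i=1..n) = 4*n*(n+1)/2 = O(n^2).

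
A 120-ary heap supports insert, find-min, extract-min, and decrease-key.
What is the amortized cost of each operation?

The 120-ary heap has height O(log_120 n). Insert sifts up: O(log_120 n). Find-min reads the root: O(1). Extract-min sifts down comparing 120 children per level: O(120 * log_120 n). Decrease-key sifts up: O(log_120 n).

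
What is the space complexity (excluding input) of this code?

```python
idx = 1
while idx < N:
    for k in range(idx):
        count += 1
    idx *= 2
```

Space complexity: O(1).
Only a constant amount of auxiliary storage is used; nothing grows with n.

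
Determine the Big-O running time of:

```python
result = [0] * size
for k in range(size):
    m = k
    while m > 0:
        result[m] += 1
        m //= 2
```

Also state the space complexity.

Time complexity: O(n log n).
Space complexity: O(n).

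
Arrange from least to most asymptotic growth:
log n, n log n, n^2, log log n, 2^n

Ordered by growth rate: log log n < log n < n log n < n^2 < 2^n.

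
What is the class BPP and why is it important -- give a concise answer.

BPP (Bounded-error Probabilistic Polynomial time) is the class of problems solvable by a randomized algorithm in polynomial time with error probability at most 1/3. BPP contains P and is contained in PSPACE. It is widely conjectured that P = BPP, meaning randomness does not help for decision problems.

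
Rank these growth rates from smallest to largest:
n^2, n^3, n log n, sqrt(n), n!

Ordered by growth rate: sqrt(n) < n log n < n^2 < n^3 < n!.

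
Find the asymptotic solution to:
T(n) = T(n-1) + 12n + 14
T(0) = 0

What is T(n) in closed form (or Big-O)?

Dominant term in sum is 12*sum(i, i=1..n) = 12*n*(n+1)/2 = O(n^2).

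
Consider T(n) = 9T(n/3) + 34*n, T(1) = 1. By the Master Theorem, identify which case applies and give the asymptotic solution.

a=9, b=3, f(n)=34*n.
log_3(9) = 2 > 1.
Since f(n) = O(n^1) is polynomially smaller than n^2, Case 1 applies.
T(n) = Theta(n^2).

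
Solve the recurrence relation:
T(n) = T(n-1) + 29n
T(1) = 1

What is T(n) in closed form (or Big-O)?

Unrolling: T(n) = 1 + 29*(2 + 3 + ... + n) = 1 + 29*(n(n+1)/2 - 1) = O(n^2).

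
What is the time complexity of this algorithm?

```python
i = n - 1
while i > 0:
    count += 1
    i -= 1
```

Time complexity: O(n).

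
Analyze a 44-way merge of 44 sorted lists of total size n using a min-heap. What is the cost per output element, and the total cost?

Maintain a min-heap of size 44 holding the current head of each list. Each output step does one extract-min (O(log 44)) and one insert of that list's next element (O(log 44)). Each of the n elements passes through the heap exactly once, so the total cost is O(n log 44), i.e. O(log 44) per output element.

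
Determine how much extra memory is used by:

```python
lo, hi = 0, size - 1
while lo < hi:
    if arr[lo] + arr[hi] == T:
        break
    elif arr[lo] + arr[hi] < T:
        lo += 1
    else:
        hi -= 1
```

Space complexity: O(1).
Only a constant amount of auxiliary storage is used; nothing grows with n.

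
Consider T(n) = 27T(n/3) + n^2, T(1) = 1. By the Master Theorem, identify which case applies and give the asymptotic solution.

a=27, b=3, f(n)=n^2.
log_3(27) = 3 > 2.
Since f(n) = O(n^2) is polynomially smaller than n^3, Case 1 applies.
T(n) = Theta(n^3).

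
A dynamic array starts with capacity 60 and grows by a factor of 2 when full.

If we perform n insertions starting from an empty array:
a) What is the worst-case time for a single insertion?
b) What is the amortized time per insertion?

(a) Worst-case single insertion: O(n) -- when the array is full at capacity c, the resize copies all c elements, and c can be Theta(n).
(b) Resizes happen at sizes 60, 120, 240, ... Total copy cost for n insertions: 60 + 120 + ... = O(n) (geometric series with ratio 1/2). Amortized cost per insertion: O(n)/n = O(1).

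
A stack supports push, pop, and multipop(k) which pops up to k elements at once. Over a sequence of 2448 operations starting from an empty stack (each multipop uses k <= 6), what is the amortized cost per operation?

Each element is pushed exactly once and popped at most once (whether by pop or as part of a multipop). So the total number of individual pops over the whole sequence is at most the number of pushes, which is at most 2448. Total work <= 2 * 2448, hence O(1) amortized per operation.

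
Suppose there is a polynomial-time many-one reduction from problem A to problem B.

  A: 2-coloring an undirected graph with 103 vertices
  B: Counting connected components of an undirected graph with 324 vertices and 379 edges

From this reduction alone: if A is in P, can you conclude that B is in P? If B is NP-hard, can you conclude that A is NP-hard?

A poly-time reduction A <=_p B transfers tractability DOWN (B easy => A easy) and hardness UP (A hard => B hard), not the reverse.
From A in P, the reduction alone does NOT give B in P: any problem in P trivially reduces to SAT, yet SAT is not known to be in P.
From B NP-hard, the reduction alone does NOT give A NP-hard: again, easy problems reduce to hard ones.
(Here in fact A is P and B is P.)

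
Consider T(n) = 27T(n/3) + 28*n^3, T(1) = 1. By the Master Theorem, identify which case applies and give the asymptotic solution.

a=27, b=3, f(n)=28*n^3.
log_3(27) = 3, so n^(log_b(a)) = n^3.
f(n) = Theta(n^3), so Case 2 applies.
T(n) = Theta(n^3 log n).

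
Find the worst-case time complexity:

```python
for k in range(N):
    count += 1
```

Time complexity: O(n).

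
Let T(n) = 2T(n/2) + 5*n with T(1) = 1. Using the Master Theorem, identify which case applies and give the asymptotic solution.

a=2, b=2, f(n)=5*n.
log_2(2) = 1, so n^(log_b(a)) = n.
f(n) = Theta(n), so Case 2 applies.
T(n) = Theta(n log n).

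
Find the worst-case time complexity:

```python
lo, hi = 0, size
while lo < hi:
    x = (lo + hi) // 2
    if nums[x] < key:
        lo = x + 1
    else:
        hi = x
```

Time complexity: O(log n).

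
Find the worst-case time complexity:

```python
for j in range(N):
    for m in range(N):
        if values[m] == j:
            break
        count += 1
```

Time complexity: O(n^2).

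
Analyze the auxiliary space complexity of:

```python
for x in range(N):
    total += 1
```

Space complexity: O(1).
Only a constant amount of auxiliary storage is used; nothing grows with n.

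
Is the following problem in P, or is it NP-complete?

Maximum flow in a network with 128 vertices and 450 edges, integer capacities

This problem is in P: Edmonds-Karp / push-relabel run in polynomial time.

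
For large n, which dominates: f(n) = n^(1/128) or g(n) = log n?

f(n) = n^(1/128) grows faster: any positive power of n dominates log n.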